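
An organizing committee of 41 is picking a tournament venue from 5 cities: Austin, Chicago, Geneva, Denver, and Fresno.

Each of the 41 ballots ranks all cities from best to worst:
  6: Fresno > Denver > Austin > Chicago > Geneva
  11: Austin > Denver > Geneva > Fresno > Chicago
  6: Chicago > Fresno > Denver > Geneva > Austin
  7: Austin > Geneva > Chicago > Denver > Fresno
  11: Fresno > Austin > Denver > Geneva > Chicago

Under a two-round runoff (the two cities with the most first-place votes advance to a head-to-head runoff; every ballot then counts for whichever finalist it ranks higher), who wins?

Round 1 first-place votes: Austin 18, Chicago 6, Geneva 0, Denver 0, Fresno 17. Austin and Fresno advance.
Runoff: Austin is ranked above Fresno on 18 ballots, Fresno above Austin on 23.

Fresno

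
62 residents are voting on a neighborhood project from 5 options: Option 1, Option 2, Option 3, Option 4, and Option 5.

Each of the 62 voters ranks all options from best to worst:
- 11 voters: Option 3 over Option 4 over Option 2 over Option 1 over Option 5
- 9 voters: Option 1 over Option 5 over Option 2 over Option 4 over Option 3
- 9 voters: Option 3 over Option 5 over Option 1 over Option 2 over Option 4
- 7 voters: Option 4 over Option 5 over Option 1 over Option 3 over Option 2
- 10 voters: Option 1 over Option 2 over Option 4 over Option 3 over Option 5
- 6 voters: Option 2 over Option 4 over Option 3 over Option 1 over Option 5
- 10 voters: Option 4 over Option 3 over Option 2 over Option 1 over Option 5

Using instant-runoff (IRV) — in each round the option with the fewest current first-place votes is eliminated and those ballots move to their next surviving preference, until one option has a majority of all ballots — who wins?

Round 1: Option 1 19, Option 2 6, Option 3 20, Option 4 17, Option 5 0. Option 5 eliminated.
Round 2: Option 1 19, Option 2 6, Option 3 20, Option 4 17. Option 2 eliminated.
Round 3: Option 1 19, Option 3 20, Option 4 23. Option 1 eliminated.
Round 4: Option 3 20, Option 4 42. Option 4 has a majority (≥32).

Option 4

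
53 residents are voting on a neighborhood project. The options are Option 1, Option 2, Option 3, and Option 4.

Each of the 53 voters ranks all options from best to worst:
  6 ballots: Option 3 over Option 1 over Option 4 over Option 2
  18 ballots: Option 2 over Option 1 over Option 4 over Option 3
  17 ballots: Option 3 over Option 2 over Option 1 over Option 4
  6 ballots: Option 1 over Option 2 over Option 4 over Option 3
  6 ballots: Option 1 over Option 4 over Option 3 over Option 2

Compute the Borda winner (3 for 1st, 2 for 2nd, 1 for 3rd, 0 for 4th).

Option 1: 6×2 + 18×2 + 17×1 + 6×3 + 6×3 = 101
Option 2: 6×0 + 18×3 + 17×2 + 6×2 + 6×0 = 100
Option 3: 6×3 + 18×0 + 17×3 + 6×0 + 6×1 = 75
Option 4: 6×1 + 18×1 + 17×0 + 6×1 + 6×2 = 42

Option 1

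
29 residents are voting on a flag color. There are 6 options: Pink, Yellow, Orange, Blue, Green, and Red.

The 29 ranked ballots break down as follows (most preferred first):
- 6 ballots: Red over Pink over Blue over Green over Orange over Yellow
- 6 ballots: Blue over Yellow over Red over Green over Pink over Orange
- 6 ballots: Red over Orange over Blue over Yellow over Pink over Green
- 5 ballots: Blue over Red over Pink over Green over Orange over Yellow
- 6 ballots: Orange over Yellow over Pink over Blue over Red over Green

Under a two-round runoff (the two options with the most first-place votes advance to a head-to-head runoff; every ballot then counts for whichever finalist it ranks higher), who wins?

Blue

Round 1 first-place votes: Pink 0, Yellow 0, Orange 6, Blue 11, Green 0, Red 12. Red and Blue advance.
Runoff: Red is ranked above Blue on 12 ballots, Blue above Red on 17.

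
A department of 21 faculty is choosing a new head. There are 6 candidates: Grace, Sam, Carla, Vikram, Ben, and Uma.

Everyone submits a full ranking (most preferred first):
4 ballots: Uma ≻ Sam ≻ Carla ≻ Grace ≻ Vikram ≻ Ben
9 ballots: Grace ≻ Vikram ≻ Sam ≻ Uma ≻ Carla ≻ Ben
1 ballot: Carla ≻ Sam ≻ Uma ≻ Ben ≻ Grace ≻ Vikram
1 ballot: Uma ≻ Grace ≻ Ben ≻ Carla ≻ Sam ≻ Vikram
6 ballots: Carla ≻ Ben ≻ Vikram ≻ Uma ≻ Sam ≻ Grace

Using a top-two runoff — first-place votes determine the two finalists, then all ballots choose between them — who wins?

Round 1 first-place votes: Grace 9, Sam 0, Carla 7, Vikram 0, Ben 0, Uma 5. Grace and Carla advance.
Runoff: Grace is ranked above Carla on 10 ballots, Carla above Grace on 11.

Carla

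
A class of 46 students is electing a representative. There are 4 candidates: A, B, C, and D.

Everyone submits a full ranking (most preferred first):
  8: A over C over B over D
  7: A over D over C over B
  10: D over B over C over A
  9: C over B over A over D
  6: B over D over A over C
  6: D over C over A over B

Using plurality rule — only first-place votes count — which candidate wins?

First-place votes: A 15, B 6, C 9, D 16.

D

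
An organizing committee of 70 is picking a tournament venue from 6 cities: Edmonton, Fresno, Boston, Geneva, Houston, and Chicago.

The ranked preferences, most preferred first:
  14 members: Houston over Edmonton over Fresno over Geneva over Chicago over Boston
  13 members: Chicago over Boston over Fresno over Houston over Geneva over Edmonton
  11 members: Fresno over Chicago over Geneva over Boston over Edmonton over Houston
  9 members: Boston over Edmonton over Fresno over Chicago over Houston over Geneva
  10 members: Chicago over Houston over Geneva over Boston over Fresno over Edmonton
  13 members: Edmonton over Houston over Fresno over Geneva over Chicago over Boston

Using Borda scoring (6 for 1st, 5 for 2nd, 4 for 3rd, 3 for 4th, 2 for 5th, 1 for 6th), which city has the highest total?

Fresno

Edmonton: 14×5 + 13×1 + 11×2 + 9×5 + 10×1 + 13×6 = 238
Fresno: 14×4 + 13×4 + 11×6 + 9×4 + 10×2 + 13×4 = 282
Boston: 14×1 + 13×5 + 11×3 + 9×6 + 10×3 + 13×1 = 209
Geneva: 14×3 + 13×2 + 11×4 + 9×1 + 10×4 + 13×3 = 200
Houston: 14×6 + 13×3 + 11×1 + 9×2 + 10×5 + 13×5 = 267
Chicago: 14×2 + 13×6 + 11×5 + 9×3 + 10×6 + 13×2 = 274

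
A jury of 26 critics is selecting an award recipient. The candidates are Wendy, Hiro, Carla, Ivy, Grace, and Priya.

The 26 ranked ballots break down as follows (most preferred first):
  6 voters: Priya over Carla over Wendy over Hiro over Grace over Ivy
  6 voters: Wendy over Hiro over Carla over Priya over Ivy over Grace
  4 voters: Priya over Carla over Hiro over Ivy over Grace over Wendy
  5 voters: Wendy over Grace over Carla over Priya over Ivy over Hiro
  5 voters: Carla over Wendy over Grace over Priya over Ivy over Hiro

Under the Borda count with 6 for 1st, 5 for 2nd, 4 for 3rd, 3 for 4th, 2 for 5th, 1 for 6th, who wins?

Carla

Wendy: 6×4 + 6×6 + 4×1 + 5×6 + 5×5 = 119
Hiro: 6×3 + 6×5 + 4×4 + 5×1 + 5×1 = 74
Carla: 6×5 + 6×4 + 4×5 + 5×4 + 5×6 = 124
Ivy: 6×1 + 6×2 + 4×3 + 5×2 + 5×2 = 50
Grace: 6×2 + 6×1 + 4×2 + 5×5 + 5×4 = 71
Priya: 6×6 + 6×3 + 4×6 + 5×3 + 5×3 = 108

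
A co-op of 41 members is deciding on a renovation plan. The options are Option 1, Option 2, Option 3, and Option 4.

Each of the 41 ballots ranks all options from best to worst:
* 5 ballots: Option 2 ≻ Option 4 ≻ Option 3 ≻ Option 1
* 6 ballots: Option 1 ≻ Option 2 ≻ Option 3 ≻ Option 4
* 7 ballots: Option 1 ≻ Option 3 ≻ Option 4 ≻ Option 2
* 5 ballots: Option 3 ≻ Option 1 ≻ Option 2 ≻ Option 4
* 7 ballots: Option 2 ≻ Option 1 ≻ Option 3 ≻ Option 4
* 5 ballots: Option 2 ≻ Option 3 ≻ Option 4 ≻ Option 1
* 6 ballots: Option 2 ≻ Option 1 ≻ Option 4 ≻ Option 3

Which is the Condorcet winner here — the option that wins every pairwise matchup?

Option 2

Option 2 vs Option 1: 23–18
Option 2 vs Option 3: 29–12
Option 2 vs Option 4: 34–7
Option 2 beats every other option.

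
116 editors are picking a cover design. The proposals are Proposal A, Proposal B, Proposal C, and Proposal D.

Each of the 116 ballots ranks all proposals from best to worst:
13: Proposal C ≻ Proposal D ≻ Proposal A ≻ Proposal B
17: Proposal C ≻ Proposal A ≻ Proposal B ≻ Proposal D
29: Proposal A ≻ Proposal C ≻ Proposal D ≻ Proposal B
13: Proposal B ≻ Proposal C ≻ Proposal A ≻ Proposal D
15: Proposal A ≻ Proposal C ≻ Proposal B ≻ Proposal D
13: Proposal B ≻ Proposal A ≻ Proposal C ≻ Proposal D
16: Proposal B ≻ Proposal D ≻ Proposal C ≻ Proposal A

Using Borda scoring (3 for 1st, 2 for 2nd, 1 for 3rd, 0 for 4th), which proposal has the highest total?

Proposal A: 13×1 + 17×2 + 29×3 + 13×1 + 15×3 + 13×2 + 16×0 = 218
Proposal B: 13×0 + 17×1 + 29×0 + 13×3 + 15×1 + 13×3 + 16×3 = 158
Proposal C: 13×3 + 17×3 + 29×2 + 13×2 + 15×2 + 13×1 + 16×1 = 233
Proposal D: 13×2 + 17×0 + 29×1 + 13×0 + 15×0 + 13×0 + 16×2 = 87

Proposal C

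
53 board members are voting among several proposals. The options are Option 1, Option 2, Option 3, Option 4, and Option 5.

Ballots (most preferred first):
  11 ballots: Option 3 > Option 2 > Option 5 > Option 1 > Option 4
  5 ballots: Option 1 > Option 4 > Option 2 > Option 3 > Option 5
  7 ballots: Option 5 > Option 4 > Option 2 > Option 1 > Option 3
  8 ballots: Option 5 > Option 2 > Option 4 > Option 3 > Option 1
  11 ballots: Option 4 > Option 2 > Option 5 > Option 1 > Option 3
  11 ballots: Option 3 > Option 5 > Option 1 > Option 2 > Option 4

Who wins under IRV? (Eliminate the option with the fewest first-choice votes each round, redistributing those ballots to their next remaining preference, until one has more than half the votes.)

Option 4

Round 1: Option 1 5, Option 2 0, Option 3 22, Option 4 11, Option 5 15. Option 2 eliminated.
Round 2: Option 1 5, Option 3 22, Option 4 11, Option 5 15. Option 1 eliminated.
Round 3: Option 3 22, Option 4 16, Option 5 15. Option 5 eliminated.
Round 4: Option 3 22, Option 4 31. Option 4 has a majority (≥27).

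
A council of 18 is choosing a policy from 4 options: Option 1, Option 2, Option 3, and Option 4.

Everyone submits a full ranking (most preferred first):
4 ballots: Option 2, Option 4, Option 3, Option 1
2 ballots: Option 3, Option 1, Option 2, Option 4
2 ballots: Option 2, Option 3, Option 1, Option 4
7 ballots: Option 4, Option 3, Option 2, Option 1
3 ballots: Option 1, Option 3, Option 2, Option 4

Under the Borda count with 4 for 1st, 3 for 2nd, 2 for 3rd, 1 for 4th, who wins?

Option 3

Option 1: 4×1 + 2×3 + 2×2 + 7×1 + 3×4 = 33
Option 2: 4×4 + 2×2 + 2×4 + 7×2 + 3×2 = 48
Option 3: 4×2 + 2×4 + 2×3 + 7×3 + 3×3 = 52
Option 4: 4×3 + 2×1 + 2×1 + 7×4 + 3×1 = 47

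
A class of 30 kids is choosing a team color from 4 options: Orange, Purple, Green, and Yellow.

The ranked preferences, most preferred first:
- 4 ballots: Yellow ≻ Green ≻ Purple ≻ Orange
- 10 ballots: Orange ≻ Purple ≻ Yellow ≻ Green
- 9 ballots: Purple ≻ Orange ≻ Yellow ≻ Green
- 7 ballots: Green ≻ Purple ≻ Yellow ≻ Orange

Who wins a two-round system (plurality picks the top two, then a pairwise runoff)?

Purple

Round 1 first-place votes: Orange 10, Purple 9, Green 7, Yellow 4. Orange and Purple advance.
Runoff: Orange is ranked above Purple on 10 ballots, Purple above Orange on 20.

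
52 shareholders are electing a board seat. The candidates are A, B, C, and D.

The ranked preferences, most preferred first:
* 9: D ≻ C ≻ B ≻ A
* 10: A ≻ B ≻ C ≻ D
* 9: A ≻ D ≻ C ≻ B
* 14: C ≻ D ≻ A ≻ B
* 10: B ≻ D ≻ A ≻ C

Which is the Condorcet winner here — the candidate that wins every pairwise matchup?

D

D vs A: 33–19
D vs B: 32–20
D vs C: 28–24
D beats every other candidate.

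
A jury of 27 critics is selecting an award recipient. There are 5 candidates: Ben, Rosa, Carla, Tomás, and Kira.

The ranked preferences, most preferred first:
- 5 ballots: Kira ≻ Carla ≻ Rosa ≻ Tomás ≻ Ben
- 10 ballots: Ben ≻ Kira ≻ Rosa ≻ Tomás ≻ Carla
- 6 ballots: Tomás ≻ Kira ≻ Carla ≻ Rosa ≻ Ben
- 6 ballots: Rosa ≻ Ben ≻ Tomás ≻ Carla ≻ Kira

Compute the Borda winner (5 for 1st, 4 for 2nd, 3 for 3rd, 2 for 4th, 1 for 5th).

Kira

Ben: 5×1 + 10×5 + 6×1 + 6×4 = 85
Rosa: 5×3 + 10×3 + 6×2 + 6×5 = 87
Carla: 5×4 + 10×1 + 6×3 + 6×2 = 60
Tomás: 5×2 + 10×2 + 6×5 + 6×3 = 78
Kira: 5×5 + 10×4 + 6×4 + 6×1 = 95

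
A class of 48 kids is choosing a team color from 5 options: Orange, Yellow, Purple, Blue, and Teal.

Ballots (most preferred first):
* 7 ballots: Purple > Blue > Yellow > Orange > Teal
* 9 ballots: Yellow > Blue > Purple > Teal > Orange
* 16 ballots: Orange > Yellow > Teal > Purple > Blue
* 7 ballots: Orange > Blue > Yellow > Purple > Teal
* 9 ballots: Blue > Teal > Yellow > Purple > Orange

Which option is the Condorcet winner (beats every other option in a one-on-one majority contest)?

Yellow

Yellow vs Orange: 25–23
Yellow vs Purple: 41–7
Yellow vs Blue: 25–23
Yellow vs Teal: 39–9
Yellow beats every other option.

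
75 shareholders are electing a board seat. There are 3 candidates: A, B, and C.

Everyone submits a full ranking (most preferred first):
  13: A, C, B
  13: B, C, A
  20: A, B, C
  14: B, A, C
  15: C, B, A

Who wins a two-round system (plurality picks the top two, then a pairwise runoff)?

B

Round 1 first-place votes: A 33, B 27, C 15. A and B advance.
Runoff: A is ranked above B on 33 ballots, B above A on 42.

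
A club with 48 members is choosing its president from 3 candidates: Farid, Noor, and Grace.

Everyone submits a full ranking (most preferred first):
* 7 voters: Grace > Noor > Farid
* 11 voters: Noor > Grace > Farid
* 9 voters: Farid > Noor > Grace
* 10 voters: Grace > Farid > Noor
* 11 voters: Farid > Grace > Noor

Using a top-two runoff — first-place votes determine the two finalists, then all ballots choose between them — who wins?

Round 1 first-place votes: Farid 20, Noor 11, Grace 17. Farid and Grace advance.
Runoff: Farid is ranked above Grace on 20 ballots, Grace above Farid on 28.

Grace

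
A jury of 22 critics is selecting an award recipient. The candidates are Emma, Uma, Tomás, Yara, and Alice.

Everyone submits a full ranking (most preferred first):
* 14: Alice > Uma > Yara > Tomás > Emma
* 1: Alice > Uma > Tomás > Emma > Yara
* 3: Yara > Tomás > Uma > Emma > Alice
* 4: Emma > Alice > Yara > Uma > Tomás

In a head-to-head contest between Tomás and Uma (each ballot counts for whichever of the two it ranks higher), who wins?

Tomás is ranked above Uma on 3 ballots; Uma above Tomás on 19.

Uma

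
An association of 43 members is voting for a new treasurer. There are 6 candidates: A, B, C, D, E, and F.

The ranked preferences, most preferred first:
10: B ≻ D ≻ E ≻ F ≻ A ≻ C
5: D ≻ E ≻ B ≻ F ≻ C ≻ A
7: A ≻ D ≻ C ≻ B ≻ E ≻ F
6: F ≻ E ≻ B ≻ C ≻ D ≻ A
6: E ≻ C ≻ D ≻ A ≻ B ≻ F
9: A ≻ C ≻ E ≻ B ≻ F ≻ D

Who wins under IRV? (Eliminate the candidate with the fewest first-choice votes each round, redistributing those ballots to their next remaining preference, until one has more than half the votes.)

Round 1: A 16, B 10, C 0, D 5, E 6, F 6. C eliminated.
Round 2: A 16, B 10, D 5, E 6, F 6. D eliminated.
Round 3: A 16, B 10, E 11, F 6. F eliminated.
Round 4: A 16, B 10, E 17. B eliminated.
Round 5: A 16, E 27. E has a majority (≥22).

E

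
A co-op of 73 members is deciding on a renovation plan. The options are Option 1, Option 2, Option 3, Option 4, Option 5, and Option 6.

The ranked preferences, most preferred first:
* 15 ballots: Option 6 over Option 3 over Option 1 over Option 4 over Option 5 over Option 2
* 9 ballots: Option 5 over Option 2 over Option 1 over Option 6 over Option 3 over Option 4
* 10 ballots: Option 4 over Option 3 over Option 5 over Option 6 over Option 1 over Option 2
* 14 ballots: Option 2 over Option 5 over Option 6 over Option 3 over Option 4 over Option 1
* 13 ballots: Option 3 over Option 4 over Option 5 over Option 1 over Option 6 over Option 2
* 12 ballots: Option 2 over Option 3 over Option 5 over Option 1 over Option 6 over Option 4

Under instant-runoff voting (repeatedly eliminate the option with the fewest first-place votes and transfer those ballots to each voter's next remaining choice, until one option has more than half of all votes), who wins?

Round 1: Option 1 0, Option 2 26, Option 3 13, Option 4 10, Option 5 9, Option 6 15. Option 1 eliminated.
Round 2: Option 2 26, Option 3 13, Option 4 10, Option 5 9, Option 6 15. Option 5 eliminated.
Round 3: Option 2 35, Option 3 13, Option 4 10, Option 6 15. Option 4 eliminated.
Round 4: Option 2 35, Option 3 23, Option 6 15. Option 6 eliminated.
Round 5: Option 2 35, Option 3 38. Option 3 has a majority (≥37).

Option 3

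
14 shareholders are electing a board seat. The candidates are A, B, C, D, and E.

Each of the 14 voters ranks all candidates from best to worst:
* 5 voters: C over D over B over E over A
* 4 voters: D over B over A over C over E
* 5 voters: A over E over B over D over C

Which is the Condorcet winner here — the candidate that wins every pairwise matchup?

D vs A: 9–5
D vs B: 9–5
D vs C: 9–5
D vs E: 9–5
D beats every other candidate.

D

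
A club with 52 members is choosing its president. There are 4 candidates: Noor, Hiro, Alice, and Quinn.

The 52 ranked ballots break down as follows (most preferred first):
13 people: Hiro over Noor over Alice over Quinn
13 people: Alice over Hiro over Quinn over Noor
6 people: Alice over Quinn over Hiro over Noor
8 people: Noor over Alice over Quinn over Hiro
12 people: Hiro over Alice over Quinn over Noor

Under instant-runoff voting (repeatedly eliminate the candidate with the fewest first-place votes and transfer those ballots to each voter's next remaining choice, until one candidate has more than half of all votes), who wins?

Alice

Round 1: Noor 8, Hiro 25, Alice 19, Quinn 0. Quinn eliminated.
Round 2: Noor 8, Hiro 25, Alice 19. Noor eliminated.
Round 3: Hiro 25, Alice 27. Alice has a majority (≥27).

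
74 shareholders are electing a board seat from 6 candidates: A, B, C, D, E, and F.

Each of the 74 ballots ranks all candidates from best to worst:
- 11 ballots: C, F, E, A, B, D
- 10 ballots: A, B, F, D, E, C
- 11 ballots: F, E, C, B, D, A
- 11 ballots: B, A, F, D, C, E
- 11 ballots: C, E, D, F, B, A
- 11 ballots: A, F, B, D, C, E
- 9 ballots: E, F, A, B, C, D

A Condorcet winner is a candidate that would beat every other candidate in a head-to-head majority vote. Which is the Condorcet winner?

F

F vs A: 42–32
F vs B: 53–21
F vs C: 52–22
F vs D: 63–11
F vs E: 54–20
F beats every other candidate.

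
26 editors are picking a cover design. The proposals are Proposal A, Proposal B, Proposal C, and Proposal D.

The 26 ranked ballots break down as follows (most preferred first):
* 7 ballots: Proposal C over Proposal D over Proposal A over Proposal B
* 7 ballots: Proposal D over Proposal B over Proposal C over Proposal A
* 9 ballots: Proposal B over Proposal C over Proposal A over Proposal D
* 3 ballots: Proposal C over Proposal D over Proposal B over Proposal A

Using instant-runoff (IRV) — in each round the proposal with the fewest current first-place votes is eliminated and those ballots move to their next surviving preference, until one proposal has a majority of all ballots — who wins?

Proposal B

Round 1: Proposal A 0, Proposal B 9, Proposal C 10, Proposal D 7. Proposal A eliminated.
Round 2: Proposal B 9, Proposal C 10, Proposal D 7. Proposal D eliminated.
Round 3: Proposal B 16, Proposal C 10. Proposal B has a majority (≥14).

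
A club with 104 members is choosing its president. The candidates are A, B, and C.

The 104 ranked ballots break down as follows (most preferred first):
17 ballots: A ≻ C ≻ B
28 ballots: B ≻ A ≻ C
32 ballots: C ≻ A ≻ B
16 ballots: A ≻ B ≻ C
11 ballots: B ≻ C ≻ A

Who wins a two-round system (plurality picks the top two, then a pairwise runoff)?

Round 1 first-place votes: A 33, B 39, C 32. B and A advance.
Runoff: B is ranked above A on 39 ballots, A above B on 65.

A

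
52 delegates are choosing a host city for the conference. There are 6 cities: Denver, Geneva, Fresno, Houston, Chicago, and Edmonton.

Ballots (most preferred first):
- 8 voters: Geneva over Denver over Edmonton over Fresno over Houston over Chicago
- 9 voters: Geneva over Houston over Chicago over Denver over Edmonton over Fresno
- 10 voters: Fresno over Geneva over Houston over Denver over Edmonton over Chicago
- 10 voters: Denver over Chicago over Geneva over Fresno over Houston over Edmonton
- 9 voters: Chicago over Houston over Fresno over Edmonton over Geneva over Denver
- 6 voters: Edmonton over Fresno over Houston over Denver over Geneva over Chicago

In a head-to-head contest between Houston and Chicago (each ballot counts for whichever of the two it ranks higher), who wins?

Houston

Houston is ranked above Chicago on 33 ballots; Chicago above Houston on 19.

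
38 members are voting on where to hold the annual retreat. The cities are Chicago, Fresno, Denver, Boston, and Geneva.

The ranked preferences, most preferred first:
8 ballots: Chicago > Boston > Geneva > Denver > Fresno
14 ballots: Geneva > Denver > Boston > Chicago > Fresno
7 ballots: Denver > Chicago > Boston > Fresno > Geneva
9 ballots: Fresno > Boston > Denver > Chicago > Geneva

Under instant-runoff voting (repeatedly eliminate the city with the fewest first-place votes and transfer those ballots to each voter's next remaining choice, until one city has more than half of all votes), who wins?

Chicago

Round 1: Chicago 8, Fresno 9, Denver 7, Boston 0, Geneva 14. Boston eliminated.
Round 2: Chicago 8, Fresno 9, Denver 7, Geneva 14. Denver eliminated.
Round 3: Chicago 15, Fresno 9, Geneva 14. Fresno eliminated.
Round 4: Chicago 24, Geneva 14. Chicago has a majority (≥20).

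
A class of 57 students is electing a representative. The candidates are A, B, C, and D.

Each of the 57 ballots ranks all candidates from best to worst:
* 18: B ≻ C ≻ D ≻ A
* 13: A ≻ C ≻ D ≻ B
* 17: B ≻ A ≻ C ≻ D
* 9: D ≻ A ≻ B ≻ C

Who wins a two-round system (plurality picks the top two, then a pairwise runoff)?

Round 1 first-place votes: A 13, B 35, C 0, D 9. B and A advance.
Runoff: B is ranked above A on 35 ballots, A above B on 22.

B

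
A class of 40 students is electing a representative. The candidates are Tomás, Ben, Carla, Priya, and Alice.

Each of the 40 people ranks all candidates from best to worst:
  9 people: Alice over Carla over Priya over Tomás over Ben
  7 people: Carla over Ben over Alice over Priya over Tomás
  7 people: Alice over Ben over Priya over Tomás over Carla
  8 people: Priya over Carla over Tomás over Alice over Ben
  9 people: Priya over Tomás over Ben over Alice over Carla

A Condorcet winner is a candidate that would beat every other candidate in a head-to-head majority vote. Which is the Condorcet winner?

Alice

Alice vs Tomás: 23–17
Alice vs Ben: 24–16
Alice vs Carla: 25–15
Alice vs Priya: 23–17
Alice beats every other candidate.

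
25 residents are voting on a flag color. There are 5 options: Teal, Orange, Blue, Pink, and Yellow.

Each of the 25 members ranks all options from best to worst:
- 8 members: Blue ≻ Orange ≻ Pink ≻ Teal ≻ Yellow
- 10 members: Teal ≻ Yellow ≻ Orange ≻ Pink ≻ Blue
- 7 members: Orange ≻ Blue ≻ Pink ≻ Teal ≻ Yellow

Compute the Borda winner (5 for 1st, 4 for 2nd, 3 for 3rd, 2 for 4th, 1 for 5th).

Teal: 8×2 + 10×5 + 7×2 = 80
Orange: 8×4 + 10×3 + 7×5 = 97
Blue: 8×5 + 10×1 + 7×4 = 78
Pink: 8×3 + 10×2 + 7×3 = 65
Yellow: 8×1 + 10×4 + 7×1 = 55

Orange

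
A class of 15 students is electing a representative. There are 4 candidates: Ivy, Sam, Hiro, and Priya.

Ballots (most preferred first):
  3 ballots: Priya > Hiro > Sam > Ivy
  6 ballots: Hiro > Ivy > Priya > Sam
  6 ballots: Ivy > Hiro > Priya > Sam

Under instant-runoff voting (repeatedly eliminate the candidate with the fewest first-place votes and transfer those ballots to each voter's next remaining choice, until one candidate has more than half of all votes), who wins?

Hiro

Round 1: Ivy 6, Sam 0, Hiro 6, Priya 3. Sam eliminated.
Round 2: Ivy 6, Hiro 6, Priya 3. Priya eliminated.
Round 3: Ivy 6, Hiro 9. Hiro has a majority (≥8).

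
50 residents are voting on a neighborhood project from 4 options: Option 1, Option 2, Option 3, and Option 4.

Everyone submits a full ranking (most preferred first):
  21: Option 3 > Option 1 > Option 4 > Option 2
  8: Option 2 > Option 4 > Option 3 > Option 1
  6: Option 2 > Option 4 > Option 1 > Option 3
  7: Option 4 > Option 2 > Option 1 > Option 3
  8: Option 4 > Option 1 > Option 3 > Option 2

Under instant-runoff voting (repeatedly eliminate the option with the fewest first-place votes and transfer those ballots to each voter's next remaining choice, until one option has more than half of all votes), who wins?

Round 1: Option 1 0, Option 2 14, Option 3 21, Option 4 15. Option 1 eliminated.
Round 2: Option 2 14, Option 3 21, Option 4 15. Option 2 eliminated.
Round 3: Option 3 21, Option 4 29. Option 4 has a majority (≥26).

Option 4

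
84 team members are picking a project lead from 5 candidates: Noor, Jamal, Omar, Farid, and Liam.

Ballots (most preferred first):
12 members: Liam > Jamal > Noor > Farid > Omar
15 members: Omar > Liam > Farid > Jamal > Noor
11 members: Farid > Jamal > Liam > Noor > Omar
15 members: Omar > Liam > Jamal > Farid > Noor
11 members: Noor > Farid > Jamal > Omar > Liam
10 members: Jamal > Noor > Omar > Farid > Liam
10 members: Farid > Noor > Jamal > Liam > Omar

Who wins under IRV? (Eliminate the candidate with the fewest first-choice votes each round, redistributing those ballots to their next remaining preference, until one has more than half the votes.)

Round 1: Noor 11, Jamal 10, Omar 30, Farid 21, Liam 12. Jamal eliminated.
Round 2: Noor 21, Omar 30, Farid 21, Liam 12. Liam eliminated.
Round 3: Noor 33, Omar 30, Farid 21. Farid eliminated.
Round 4: Noor 54, Omar 30. Noor has a majority (≥43).

Noor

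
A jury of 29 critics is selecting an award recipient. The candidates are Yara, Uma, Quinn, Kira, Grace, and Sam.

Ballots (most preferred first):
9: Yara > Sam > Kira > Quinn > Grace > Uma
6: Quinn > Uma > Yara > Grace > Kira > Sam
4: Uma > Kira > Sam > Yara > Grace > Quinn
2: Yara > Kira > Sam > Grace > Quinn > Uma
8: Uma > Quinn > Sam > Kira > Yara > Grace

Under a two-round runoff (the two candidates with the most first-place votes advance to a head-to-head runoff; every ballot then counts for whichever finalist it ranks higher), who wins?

Round 1 first-place votes: Yara 11, Uma 12, Quinn 6, Kira 0, Grace 0, Sam 0. Uma and Yara advance.
Runoff: Uma is ranked above Yara on 18 ballots, Yara above Uma on 11.

Uma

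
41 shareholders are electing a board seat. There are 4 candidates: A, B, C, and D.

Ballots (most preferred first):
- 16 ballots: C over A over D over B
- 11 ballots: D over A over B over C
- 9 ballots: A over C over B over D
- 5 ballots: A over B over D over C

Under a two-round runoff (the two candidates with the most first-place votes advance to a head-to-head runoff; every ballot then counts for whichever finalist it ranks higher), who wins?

A

Round 1 first-place votes: A 14, B 0, C 16, D 11. C and A advance.
Runoff: C is ranked above A on 16 ballots, A above C on 25.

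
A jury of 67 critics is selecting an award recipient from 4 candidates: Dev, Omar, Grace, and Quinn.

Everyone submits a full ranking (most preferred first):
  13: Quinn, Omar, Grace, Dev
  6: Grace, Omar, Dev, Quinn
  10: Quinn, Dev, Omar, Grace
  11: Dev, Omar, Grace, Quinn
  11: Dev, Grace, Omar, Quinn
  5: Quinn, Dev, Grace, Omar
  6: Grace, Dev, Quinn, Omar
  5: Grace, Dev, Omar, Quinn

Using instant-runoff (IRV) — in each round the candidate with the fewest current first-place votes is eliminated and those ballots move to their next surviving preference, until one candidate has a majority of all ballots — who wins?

Round 1: Dev 22, Omar 0, Grace 17, Quinn 28. Omar eliminated.
Round 2: Dev 22, Grace 17, Quinn 28. Grace eliminated.
Round 3: Dev 39, Quinn 28. Dev has a majority (≥34).

Dev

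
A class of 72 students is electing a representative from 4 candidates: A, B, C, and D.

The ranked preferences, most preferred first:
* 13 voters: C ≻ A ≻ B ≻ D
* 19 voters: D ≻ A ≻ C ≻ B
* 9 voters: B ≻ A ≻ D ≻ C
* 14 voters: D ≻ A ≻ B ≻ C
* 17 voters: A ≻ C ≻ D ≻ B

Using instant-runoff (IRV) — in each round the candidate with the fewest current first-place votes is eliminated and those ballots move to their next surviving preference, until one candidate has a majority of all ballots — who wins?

A

Round 1: A 17, B 9, C 13, D 33. B eliminated.
Round 2: A 26, C 13, D 33. C eliminated.
Round 3: A 39, D 33. A has a majority (≥37).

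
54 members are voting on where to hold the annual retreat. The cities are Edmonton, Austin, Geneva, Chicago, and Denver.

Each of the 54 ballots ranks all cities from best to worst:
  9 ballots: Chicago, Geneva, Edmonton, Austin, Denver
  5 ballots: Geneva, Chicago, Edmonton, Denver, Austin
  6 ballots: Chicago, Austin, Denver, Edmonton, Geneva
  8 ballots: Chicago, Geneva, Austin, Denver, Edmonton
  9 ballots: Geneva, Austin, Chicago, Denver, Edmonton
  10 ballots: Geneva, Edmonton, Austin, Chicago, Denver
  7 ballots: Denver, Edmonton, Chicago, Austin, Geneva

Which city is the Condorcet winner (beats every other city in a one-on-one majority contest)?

Chicago

Chicago vs Edmonton: 37–17
Chicago vs Austin: 35–19
Chicago vs Geneva: 30–24
Chicago vs Denver: 47–7
Chicago beats every other city.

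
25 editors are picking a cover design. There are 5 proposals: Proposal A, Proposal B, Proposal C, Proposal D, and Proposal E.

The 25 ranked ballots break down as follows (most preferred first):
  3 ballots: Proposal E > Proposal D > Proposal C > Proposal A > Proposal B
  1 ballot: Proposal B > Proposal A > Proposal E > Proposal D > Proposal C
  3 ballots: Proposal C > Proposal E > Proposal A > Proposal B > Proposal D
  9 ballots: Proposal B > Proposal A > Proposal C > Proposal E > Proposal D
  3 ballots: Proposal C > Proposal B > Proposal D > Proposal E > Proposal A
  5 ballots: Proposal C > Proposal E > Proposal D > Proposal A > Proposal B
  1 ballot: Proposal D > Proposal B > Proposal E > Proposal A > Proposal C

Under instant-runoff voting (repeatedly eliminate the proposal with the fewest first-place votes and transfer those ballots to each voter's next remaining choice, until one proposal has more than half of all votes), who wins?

Proposal C

Round 1: Proposal A 0, Proposal B 10, Proposal C 11, Proposal D 1, Proposal E 3. Proposal A eliminated.
Round 2: Proposal B 10, Proposal C 11, Proposal D 1, Proposal E 3. Proposal D eliminated.
Round 3: Proposal B 11, Proposal C 11, Proposal E 3. Proposal E eliminated.
Round 4: Proposal B 11, Proposal C 14. Proposal C has a majority (≥13).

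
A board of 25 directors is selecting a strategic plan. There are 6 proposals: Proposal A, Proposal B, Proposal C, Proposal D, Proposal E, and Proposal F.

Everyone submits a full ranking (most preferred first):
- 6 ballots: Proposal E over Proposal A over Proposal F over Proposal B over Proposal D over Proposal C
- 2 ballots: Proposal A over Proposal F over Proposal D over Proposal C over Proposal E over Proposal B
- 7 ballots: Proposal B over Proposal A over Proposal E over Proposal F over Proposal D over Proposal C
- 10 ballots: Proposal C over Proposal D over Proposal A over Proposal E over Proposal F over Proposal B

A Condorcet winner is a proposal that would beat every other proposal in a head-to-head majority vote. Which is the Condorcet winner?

Proposal A

Proposal A vs Proposal B: 18–7
Proposal A vs Proposal C: 15–10
Proposal A vs Proposal D: 15–10
Proposal A vs Proposal E: 19–6
Proposal A vs Proposal F: 25–0
Proposal A beats every other proposal.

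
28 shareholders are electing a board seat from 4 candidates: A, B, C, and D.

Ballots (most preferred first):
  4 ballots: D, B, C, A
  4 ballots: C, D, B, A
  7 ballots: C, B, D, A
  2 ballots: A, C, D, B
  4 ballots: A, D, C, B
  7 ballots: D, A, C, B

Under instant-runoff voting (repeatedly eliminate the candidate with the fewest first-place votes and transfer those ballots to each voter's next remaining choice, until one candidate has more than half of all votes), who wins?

D

Round 1: A 6, B 0, C 11, D 11. B eliminated.
Round 2: A 6, C 11, D 11. A eliminated.
Round 3: C 13, D 15. D has a majority (≥15).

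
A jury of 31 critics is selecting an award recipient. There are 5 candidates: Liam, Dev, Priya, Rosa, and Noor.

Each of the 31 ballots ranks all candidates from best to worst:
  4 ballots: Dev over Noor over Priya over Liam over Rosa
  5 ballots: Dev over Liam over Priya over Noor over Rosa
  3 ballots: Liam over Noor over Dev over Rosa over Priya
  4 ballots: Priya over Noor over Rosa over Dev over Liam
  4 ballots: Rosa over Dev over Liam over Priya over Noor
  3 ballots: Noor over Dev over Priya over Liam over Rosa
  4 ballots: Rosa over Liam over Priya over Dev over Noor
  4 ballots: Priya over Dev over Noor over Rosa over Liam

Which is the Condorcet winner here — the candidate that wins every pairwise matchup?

Dev

Dev vs Liam: 24–7
Dev vs Priya: 19–12
Dev vs Rosa: 19–12
Dev vs Noor: 21–10
Dev beats every other candidate.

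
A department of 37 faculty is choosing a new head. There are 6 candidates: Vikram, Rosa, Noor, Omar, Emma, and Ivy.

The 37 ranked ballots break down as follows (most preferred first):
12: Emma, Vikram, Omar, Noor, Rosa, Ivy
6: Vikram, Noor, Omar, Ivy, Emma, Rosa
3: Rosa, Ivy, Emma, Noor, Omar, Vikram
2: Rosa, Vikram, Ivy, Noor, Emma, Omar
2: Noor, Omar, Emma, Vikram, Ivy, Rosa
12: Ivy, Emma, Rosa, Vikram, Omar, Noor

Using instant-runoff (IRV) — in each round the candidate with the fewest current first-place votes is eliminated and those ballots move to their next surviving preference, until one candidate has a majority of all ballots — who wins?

Ivy

Round 1: Vikram 6, Rosa 5, Noor 2, Omar 0, Emma 12, Ivy 12. Omar eliminated.
Round 2: Vikram 6, Rosa 5, Noor 2, Emma 12, Ivy 12. Noor eliminated.
Round 3: Vikram 6, Rosa 5, Emma 14, Ivy 12. Rosa eliminated.
Round 4: Vikram 8, Emma 14, Ivy 15. Vikram eliminated.
Round 5: Emma 14, Ivy 23. Ivy has a majority (≥19).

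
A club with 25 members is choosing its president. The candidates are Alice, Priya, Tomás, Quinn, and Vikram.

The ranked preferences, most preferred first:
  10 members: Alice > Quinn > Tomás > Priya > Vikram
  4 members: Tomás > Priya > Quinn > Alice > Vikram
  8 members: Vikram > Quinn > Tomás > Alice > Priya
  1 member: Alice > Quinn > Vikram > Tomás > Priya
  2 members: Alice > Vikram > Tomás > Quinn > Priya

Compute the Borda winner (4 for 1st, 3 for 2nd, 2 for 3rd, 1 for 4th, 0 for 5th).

Quinn

Alice: 10×4 + 4×1 + 8×1 + 1×4 + 2×4 = 64
Priya: 10×1 + 4×3 + 8×0 + 1×0 + 2×0 = 22
Tomás: 10×2 + 4×4 + 8×2 + 1×1 + 2×2 = 57
Quinn: 10×3 + 4×2 + 8×3 + 1×3 + 2×1 = 67
Vikram: 10×0 + 4×0 + 8×4 + 1×2 + 2×3 = 40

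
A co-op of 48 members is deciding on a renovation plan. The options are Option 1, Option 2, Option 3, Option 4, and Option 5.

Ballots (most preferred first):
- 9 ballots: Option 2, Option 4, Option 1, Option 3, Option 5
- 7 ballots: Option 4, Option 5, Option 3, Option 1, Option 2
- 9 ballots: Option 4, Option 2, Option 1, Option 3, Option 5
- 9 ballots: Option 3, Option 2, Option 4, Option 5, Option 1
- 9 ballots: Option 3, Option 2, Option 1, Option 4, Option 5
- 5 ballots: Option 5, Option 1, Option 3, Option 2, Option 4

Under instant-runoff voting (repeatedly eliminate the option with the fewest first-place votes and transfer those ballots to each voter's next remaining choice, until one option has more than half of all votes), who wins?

Round 1: Option 1 0, Option 2 9, Option 3 18, Option 4 16, Option 5 5. Option 1 eliminated.
Round 2: Option 2 9, Option 3 18, Option 4 16, Option 5 5. Option 5 eliminated.
Round 3: Option 2 9, Option 3 23, Option 4 16. Option 2 eliminated.
Round 4: Option 3 23, Option 4 25. Option 4 has a majority (≥25).

Option 4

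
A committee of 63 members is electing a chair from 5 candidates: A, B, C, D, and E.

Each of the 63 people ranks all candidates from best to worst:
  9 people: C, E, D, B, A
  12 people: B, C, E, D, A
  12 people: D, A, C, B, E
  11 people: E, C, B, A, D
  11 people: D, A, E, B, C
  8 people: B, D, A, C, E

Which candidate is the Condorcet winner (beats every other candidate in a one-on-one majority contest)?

C

C vs A: 32–31
C vs B: 32–31
C vs D: 32–31
C vs E: 41–22
C beats every other candidate.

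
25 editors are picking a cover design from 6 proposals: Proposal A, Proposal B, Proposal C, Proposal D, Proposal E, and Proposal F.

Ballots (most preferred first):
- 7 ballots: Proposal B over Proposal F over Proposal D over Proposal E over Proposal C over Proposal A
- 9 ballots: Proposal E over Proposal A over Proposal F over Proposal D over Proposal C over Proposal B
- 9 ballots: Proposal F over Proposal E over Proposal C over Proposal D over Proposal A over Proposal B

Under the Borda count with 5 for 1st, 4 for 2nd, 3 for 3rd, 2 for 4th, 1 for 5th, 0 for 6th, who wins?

Proposal A: 7×0 + 9×4 + 9×1 = 45
Proposal B: 7×5 + 9×0 + 9×0 = 35
Proposal C: 7×1 + 9×1 + 9×3 = 43
Proposal D: 7×3 + 9×2 + 9×2 = 57
Proposal E: 7×2 + 9×5 + 9×4 = 95
Proposal F: 7×4 + 9×3 + 9×5 = 100

Proposal F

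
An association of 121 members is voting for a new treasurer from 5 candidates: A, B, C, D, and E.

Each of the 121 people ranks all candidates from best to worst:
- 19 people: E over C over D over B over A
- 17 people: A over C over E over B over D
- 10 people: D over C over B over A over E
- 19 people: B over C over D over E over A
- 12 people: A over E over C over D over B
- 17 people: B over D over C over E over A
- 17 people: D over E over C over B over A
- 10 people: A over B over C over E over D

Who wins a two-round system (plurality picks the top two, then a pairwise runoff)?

B

Round 1 first-place votes: A 39, B 36, C 0, D 27, E 19. A and B advance.
Runoff: A is ranked above B on 39 ballots, B above A on 82.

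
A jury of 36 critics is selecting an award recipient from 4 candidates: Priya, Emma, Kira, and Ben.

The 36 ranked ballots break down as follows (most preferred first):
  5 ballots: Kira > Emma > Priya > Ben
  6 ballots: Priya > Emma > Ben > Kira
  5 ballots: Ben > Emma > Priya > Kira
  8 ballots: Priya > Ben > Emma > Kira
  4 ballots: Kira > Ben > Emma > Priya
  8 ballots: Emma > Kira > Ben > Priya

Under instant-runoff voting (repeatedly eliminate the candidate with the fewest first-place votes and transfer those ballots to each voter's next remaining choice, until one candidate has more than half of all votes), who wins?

Emma

Round 1: Priya 14, Emma 8, Kira 9, Ben 5. Ben eliminated.
Round 2: Priya 14, Emma 13, Kira 9. Kira eliminated.
Round 3: Priya 14, Emma 22. Emma has a majority (≥19).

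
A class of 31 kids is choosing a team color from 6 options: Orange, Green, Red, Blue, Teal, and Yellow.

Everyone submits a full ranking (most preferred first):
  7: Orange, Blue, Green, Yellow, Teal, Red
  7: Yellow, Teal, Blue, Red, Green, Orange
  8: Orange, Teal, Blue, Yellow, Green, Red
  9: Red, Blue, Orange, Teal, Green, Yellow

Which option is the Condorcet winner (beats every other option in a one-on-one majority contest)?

Blue vs Orange: 16–15
Blue vs Green: 31–0
Blue vs Red: 22–9
Blue vs Teal: 16–15
Blue vs Yellow: 24–7
Blue beats every other option.

Blue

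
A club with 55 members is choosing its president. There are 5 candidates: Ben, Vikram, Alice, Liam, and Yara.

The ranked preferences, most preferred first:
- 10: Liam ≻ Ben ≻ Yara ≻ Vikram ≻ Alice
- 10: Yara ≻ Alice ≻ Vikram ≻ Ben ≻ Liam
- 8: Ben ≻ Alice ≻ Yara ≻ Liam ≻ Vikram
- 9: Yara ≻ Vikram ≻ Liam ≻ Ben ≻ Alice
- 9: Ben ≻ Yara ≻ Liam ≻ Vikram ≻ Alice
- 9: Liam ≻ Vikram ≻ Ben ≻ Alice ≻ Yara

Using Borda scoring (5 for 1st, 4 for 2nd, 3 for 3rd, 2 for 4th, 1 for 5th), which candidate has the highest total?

Ben: 10×4 + 10×2 + 8×5 + 9×2 + 9×5 + 9×3 = 190
Vikram: 10×2 + 10×3 + 8×1 + 9×4 + 9×2 + 9×4 = 148
Alice: 10×1 + 10×4 + 8×4 + 9×1 + 9×1 + 9×2 = 118
Liam: 10×5 + 10×1 + 8×2 + 9×3 + 9×3 + 9×5 = 175
Yara: 10×3 + 10×5 + 8×3 + 9×5 + 9×4 + 9×1 = 194

Yara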